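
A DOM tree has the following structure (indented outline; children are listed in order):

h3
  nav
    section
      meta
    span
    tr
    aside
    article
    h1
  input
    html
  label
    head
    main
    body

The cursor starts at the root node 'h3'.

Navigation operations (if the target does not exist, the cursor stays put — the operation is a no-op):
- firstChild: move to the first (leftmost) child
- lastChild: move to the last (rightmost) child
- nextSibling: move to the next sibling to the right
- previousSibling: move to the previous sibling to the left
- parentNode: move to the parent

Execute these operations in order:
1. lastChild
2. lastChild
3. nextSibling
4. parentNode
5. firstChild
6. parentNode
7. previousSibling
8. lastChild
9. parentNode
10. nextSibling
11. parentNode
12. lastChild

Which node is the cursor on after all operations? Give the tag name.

After 1 (lastChild): label
After 2 (lastChild): body
After 3 (nextSibling): body (no-op, stayed)
After 4 (parentNode): label
After 5 (firstChild): head
After 6 (parentNode): label
After 7 (previousSibling): input
After 8 (lastChild): html
After 9 (parentNode): input
After 10 (nextSibling): label
After 11 (parentNode): h3
After 12 (lastChild): label

Answer: label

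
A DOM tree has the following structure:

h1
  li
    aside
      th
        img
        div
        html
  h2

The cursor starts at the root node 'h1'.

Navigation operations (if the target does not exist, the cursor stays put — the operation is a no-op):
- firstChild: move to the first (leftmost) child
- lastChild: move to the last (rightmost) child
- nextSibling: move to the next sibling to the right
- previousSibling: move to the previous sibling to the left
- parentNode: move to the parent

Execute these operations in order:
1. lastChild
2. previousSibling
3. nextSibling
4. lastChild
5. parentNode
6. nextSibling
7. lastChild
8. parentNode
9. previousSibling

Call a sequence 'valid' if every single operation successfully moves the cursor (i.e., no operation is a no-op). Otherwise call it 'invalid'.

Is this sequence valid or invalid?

After 1 (lastChild): h2
After 2 (previousSibling): li
After 3 (nextSibling): h2
After 4 (lastChild): h2 (no-op, stayed)
After 5 (parentNode): h1
After 6 (nextSibling): h1 (no-op, stayed)
After 7 (lastChild): h2
After 8 (parentNode): h1
After 9 (previousSibling): h1 (no-op, stayed)

Answer: invalid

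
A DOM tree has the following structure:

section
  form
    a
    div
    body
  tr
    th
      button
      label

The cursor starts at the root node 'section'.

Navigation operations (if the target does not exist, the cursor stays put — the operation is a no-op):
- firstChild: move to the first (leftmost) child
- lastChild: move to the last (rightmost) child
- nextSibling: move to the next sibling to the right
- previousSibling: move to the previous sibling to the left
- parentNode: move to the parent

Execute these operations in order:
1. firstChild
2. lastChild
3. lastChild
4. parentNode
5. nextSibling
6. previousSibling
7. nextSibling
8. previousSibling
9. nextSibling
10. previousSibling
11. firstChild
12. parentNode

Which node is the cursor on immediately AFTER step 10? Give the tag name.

After 1 (firstChild): form
After 2 (lastChild): body
After 3 (lastChild): body (no-op, stayed)
After 4 (parentNode): form
After 5 (nextSibling): tr
After 6 (previousSibling): form
After 7 (nextSibling): tr
After 8 (previousSibling): form
After 9 (nextSibling): tr
After 10 (previousSibling): form

Answer: form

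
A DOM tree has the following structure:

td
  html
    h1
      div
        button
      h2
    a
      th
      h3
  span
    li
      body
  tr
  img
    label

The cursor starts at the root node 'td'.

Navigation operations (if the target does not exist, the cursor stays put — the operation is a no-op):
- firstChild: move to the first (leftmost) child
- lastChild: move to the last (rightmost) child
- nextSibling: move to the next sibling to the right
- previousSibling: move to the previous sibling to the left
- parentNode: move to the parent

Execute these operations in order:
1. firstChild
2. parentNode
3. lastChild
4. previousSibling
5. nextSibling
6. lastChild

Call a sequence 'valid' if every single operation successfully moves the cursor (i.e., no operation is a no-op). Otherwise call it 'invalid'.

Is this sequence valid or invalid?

Answer: valid

Derivation:
After 1 (firstChild): html
After 2 (parentNode): td
After 3 (lastChild): img
After 4 (previousSibling): tr
After 5 (nextSibling): img
After 6 (lastChild): label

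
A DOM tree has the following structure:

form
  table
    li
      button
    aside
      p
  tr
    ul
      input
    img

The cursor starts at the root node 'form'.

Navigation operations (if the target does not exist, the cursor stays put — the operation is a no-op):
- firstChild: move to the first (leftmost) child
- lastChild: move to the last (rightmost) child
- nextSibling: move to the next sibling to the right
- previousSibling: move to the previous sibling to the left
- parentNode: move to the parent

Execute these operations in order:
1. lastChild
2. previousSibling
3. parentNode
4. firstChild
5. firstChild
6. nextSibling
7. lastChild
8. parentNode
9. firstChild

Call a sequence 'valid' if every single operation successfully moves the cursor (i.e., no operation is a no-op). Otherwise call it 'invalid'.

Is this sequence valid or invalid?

Answer: valid

Derivation:
After 1 (lastChild): tr
After 2 (previousSibling): table
After 3 (parentNode): form
After 4 (firstChild): table
After 5 (firstChild): li
After 6 (nextSibling): aside
After 7 (lastChild): p
After 8 (parentNode): aside
After 9 (firstChild): p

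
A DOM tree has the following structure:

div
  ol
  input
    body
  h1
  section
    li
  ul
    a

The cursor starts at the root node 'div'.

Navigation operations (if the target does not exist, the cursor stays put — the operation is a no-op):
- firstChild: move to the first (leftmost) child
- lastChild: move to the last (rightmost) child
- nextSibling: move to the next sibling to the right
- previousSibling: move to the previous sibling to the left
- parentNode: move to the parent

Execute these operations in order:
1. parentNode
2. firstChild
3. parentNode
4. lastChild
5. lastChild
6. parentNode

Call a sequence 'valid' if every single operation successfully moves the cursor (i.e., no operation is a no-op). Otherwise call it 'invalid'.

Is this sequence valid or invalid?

After 1 (parentNode): div (no-op, stayed)
After 2 (firstChild): ol
After 3 (parentNode): div
After 4 (lastChild): ul
After 5 (lastChild): a
After 6 (parentNode): ul

Answer: invalid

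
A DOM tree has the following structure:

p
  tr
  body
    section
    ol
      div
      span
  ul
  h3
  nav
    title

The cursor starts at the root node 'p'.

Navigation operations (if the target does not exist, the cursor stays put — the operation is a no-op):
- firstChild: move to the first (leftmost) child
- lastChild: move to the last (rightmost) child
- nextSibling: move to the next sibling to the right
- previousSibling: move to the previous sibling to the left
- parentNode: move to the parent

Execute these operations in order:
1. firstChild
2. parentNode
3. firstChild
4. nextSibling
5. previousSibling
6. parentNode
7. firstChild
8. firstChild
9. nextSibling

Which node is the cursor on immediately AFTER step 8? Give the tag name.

Answer: tr

Derivation:
After 1 (firstChild): tr
After 2 (parentNode): p
After 3 (firstChild): tr
After 4 (nextSibling): body
After 5 (previousSibling): tr
After 6 (parentNode): p
After 7 (firstChild): tr
After 8 (firstChild): tr (no-op, stayed)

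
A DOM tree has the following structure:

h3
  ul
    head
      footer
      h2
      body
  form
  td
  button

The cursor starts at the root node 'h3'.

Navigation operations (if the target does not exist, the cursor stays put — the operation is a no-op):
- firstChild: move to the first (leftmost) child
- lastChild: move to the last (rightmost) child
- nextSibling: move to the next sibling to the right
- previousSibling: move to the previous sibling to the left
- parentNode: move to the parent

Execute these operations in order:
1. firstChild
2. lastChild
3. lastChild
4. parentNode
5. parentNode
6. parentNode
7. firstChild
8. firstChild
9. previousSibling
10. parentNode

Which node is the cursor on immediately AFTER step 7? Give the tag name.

Answer: ul

Derivation:
After 1 (firstChild): ul
After 2 (lastChild): head
After 3 (lastChild): body
After 4 (parentNode): head
After 5 (parentNode): ul
After 6 (parentNode): h3
After 7 (firstChild): ul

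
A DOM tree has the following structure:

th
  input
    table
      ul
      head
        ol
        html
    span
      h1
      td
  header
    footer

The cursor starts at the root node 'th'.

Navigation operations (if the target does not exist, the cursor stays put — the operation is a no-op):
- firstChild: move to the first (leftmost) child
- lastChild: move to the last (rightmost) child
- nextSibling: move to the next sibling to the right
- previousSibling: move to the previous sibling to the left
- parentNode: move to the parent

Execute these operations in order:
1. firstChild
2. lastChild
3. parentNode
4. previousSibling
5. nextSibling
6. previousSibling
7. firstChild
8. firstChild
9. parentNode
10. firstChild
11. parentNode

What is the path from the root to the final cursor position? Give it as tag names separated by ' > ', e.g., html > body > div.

After 1 (firstChild): input
After 2 (lastChild): span
After 3 (parentNode): input
After 4 (previousSibling): input (no-op, stayed)
After 5 (nextSibling): header
After 6 (previousSibling): input
After 7 (firstChild): table
After 8 (firstChild): ul
After 9 (parentNode): table
After 10 (firstChild): ul
After 11 (parentNode): table

Answer: th > input > table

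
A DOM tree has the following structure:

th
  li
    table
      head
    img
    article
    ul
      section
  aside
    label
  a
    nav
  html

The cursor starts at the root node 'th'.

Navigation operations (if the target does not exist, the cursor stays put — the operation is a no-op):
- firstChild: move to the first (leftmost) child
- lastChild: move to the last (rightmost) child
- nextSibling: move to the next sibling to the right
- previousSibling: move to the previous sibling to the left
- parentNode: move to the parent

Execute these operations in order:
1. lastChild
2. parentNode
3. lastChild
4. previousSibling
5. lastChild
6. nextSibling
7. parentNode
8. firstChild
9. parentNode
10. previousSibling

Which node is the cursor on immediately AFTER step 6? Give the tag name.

After 1 (lastChild): html
After 2 (parentNode): th
After 3 (lastChild): html
After 4 (previousSibling): a
After 5 (lastChild): nav
After 6 (nextSibling): nav (no-op, stayed)

Answer: nav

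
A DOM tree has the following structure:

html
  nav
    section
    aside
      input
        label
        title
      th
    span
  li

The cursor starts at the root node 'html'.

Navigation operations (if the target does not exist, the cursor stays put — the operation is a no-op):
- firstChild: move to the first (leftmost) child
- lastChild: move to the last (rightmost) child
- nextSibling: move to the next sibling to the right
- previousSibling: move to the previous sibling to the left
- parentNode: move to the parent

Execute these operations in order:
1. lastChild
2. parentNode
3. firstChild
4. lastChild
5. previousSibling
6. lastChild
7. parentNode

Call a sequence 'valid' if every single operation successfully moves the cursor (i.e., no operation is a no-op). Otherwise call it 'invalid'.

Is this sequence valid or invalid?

After 1 (lastChild): li
After 2 (parentNode): html
After 3 (firstChild): nav
After 4 (lastChild): span
After 5 (previousSibling): aside
After 6 (lastChild): th
After 7 (parentNode): aside

Answer: valid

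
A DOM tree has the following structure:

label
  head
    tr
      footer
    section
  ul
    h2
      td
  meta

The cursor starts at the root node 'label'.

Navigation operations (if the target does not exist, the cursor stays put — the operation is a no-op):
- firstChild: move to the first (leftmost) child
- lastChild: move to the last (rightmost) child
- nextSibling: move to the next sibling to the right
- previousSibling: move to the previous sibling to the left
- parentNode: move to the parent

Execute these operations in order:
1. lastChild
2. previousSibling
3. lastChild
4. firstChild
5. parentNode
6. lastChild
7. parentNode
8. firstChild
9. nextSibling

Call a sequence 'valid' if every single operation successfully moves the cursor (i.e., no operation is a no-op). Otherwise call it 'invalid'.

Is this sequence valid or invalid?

Answer: invalid

Derivation:
After 1 (lastChild): meta
After 2 (previousSibling): ul
After 3 (lastChild): h2
After 4 (firstChild): td
After 5 (parentNode): h2
After 6 (lastChild): td
After 7 (parentNode): h2
After 8 (firstChild): td
After 9 (nextSibling): td (no-op, stayed)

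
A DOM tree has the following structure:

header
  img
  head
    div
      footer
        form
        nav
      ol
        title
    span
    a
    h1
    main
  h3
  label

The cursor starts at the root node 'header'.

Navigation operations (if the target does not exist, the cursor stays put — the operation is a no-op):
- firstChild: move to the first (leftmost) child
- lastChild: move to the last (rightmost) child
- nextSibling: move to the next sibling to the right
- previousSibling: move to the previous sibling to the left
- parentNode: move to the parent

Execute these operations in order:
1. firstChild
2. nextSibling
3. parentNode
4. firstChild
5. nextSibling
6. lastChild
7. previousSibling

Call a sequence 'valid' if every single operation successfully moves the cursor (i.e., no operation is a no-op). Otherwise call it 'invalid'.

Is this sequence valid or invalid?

After 1 (firstChild): img
After 2 (nextSibling): head
After 3 (parentNode): header
After 4 (firstChild): img
After 5 (nextSibling): head
After 6 (lastChild): main
After 7 (previousSibling): h1

Answer: valid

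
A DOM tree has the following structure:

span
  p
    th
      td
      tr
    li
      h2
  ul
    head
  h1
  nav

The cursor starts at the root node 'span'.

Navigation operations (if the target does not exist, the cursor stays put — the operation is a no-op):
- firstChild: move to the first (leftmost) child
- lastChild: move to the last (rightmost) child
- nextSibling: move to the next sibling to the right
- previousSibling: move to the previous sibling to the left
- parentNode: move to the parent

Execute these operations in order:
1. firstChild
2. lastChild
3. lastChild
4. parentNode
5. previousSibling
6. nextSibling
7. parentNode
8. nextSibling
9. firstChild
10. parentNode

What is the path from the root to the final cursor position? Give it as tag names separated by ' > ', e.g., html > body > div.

After 1 (firstChild): p
After 2 (lastChild): li
After 3 (lastChild): h2
After 4 (parentNode): li
After 5 (previousSibling): th
After 6 (nextSibling): li
After 7 (parentNode): p
After 8 (nextSibling): ul
After 9 (firstChild): head
After 10 (parentNode): ul

Answer: span > ul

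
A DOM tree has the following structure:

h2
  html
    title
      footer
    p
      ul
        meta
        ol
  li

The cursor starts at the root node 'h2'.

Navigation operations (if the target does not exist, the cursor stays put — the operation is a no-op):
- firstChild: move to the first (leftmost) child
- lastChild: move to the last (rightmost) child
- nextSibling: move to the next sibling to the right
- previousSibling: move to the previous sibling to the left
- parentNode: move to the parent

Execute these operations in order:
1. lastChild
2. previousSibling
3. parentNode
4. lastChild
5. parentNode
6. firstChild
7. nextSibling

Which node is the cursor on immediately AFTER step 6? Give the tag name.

Answer: html

Derivation:
After 1 (lastChild): li
After 2 (previousSibling): html
After 3 (parentNode): h2
After 4 (lastChild): li
After 5 (parentNode): h2
After 6 (firstChild): html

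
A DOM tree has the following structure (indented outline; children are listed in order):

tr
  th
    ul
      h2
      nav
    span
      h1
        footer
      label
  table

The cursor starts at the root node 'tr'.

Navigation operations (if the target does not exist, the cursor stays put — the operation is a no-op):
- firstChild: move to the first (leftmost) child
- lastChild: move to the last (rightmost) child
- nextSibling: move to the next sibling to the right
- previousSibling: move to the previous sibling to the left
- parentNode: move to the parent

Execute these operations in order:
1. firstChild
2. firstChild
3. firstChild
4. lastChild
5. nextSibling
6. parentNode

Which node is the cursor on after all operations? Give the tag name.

Answer: ul

Derivation:
After 1 (firstChild): th
After 2 (firstChild): ul
After 3 (firstChild): h2
After 4 (lastChild): h2 (no-op, stayed)
After 5 (nextSibling): nav
After 6 (parentNode): ul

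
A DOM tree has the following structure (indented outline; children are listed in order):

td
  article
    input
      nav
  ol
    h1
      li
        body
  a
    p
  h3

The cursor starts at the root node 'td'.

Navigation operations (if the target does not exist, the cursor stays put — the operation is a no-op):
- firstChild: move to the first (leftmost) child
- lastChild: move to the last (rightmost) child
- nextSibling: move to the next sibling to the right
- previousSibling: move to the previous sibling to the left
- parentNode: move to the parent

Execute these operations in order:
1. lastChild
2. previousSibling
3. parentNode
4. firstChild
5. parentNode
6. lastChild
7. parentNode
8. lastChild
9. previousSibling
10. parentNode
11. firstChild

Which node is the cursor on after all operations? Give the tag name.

Answer: article

Derivation:
After 1 (lastChild): h3
After 2 (previousSibling): a
After 3 (parentNode): td
After 4 (firstChild): article
After 5 (parentNode): td
After 6 (lastChild): h3
After 7 (parentNode): td
After 8 (lastChild): h3
After 9 (previousSibling): a
After 10 (parentNode): td
After 11 (firstChild): article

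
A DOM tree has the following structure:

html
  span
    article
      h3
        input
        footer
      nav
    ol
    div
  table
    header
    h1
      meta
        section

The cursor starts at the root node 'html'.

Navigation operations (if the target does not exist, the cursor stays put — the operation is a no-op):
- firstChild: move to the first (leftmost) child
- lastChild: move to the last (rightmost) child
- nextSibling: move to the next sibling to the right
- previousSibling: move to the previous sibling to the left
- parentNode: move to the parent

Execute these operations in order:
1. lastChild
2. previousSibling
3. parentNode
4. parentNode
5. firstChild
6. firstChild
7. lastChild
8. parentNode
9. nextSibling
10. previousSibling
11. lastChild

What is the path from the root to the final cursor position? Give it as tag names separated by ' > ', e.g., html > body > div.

Answer: html > span > article > nav

Derivation:
After 1 (lastChild): table
After 2 (previousSibling): span
After 3 (parentNode): html
After 4 (parentNode): html (no-op, stayed)
After 5 (firstChild): span
After 6 (firstChild): article
After 7 (lastChild): nav
After 8 (parentNode): article
After 9 (nextSibling): ol
After 10 (previousSibling): article
After 11 (lastChild): nav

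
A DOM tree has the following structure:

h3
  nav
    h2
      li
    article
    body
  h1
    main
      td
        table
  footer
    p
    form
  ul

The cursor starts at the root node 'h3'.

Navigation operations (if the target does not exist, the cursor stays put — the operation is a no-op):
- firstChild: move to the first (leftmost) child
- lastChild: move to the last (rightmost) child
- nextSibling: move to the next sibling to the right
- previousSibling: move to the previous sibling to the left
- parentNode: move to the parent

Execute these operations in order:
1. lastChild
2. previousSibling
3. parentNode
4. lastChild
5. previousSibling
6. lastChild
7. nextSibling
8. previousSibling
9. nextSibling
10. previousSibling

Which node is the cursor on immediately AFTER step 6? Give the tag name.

Answer: form

Derivation:
After 1 (lastChild): ul
After 2 (previousSibling): footer
After 3 (parentNode): h3
After 4 (lastChild): ul
After 5 (previousSibling): footer
After 6 (lastChild): form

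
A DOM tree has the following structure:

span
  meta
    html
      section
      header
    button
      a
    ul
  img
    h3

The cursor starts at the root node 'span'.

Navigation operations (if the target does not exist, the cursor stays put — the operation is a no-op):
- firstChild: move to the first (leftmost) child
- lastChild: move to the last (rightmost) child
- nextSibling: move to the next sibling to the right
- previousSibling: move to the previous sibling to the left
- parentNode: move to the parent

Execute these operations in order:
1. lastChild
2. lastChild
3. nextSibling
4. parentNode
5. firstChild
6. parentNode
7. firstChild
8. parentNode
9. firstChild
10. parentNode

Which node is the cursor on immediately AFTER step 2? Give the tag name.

Answer: h3

Derivation:
After 1 (lastChild): img
After 2 (lastChild): h3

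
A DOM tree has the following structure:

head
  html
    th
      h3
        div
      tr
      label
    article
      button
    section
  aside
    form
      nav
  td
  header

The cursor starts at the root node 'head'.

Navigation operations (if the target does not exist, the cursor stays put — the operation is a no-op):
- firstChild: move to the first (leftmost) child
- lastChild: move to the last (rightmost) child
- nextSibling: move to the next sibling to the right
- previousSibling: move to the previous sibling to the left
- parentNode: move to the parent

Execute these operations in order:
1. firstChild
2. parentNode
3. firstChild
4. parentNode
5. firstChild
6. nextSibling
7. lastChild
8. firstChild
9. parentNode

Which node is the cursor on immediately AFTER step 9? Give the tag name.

After 1 (firstChild): html
After 2 (parentNode): head
After 3 (firstChild): html
After 4 (parentNode): head
After 5 (firstChild): html
After 6 (nextSibling): aside
After 7 (lastChild): form
After 8 (firstChild): nav
After 9 (parentNode): form

Answer: form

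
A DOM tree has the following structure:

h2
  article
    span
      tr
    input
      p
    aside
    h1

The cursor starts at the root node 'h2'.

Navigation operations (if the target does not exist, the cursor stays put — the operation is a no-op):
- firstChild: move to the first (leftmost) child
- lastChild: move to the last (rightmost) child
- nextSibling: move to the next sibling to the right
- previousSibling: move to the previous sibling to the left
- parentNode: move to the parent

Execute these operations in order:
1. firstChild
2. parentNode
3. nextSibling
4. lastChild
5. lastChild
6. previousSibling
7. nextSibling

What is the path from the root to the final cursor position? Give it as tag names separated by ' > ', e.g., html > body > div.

After 1 (firstChild): article
After 2 (parentNode): h2
After 3 (nextSibling): h2 (no-op, stayed)
After 4 (lastChild): article
After 5 (lastChild): h1
After 6 (previousSibling): aside
After 7 (nextSibling): h1

Answer: h2 > article > h1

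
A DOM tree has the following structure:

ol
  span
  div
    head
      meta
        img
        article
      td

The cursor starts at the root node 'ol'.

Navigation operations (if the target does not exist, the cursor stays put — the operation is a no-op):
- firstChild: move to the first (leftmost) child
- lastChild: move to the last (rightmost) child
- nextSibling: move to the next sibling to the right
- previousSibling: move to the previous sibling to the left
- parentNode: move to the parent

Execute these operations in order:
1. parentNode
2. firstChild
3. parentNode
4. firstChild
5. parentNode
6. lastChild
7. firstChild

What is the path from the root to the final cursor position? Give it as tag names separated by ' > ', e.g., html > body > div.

Answer: ol > div > head

Derivation:
After 1 (parentNode): ol (no-op, stayed)
After 2 (firstChild): span
After 3 (parentNode): ol
After 4 (firstChild): span
After 5 (parentNode): ol
After 6 (lastChild): div
After 7 (firstChild): head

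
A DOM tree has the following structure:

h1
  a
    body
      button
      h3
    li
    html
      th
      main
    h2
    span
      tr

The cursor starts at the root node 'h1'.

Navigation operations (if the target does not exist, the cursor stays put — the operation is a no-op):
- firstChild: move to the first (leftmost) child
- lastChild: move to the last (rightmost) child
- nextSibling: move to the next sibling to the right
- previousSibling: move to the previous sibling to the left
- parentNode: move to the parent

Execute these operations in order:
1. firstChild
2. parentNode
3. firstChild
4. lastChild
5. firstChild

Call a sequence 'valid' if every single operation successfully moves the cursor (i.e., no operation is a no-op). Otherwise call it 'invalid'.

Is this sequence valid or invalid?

Answer: valid

Derivation:
After 1 (firstChild): a
After 2 (parentNode): h1
After 3 (firstChild): a
After 4 (lastChild): span
After 5 (firstChild): tr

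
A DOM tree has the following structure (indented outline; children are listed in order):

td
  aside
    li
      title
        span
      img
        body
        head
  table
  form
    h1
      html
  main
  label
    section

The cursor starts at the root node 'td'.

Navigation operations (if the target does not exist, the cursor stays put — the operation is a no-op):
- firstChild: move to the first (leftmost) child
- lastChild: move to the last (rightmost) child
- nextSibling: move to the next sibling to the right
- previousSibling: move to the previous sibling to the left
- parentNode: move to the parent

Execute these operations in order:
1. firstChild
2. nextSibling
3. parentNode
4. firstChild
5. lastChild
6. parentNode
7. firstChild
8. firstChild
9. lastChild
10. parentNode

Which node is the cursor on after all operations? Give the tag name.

After 1 (firstChild): aside
After 2 (nextSibling): table
After 3 (parentNode): td
After 4 (firstChild): aside
After 5 (lastChild): li
After 6 (parentNode): aside
After 7 (firstChild): li
After 8 (firstChild): title
After 9 (lastChild): span
After 10 (parentNode): title

Answer: title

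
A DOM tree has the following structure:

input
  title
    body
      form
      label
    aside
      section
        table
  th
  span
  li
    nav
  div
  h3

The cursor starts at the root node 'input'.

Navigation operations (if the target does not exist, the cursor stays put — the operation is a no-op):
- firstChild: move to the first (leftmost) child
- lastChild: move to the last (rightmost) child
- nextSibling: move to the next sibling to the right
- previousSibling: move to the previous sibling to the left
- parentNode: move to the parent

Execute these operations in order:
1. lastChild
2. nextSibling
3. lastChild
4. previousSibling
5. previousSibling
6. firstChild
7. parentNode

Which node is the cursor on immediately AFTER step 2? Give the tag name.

After 1 (lastChild): h3
After 2 (nextSibling): h3 (no-op, stayed)

Answer: h3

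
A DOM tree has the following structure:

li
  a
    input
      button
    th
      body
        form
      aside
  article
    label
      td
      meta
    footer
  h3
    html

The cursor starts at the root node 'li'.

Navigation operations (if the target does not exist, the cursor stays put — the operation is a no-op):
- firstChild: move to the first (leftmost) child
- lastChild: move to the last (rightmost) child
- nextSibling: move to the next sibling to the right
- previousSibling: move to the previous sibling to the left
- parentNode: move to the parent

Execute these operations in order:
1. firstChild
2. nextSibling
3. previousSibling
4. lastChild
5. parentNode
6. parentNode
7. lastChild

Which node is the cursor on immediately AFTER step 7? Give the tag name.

After 1 (firstChild): a
After 2 (nextSibling): article
After 3 (previousSibling): a
After 4 (lastChild): th
After 5 (parentNode): a
After 6 (parentNode): li
After 7 (lastChild): h3

Answer: h3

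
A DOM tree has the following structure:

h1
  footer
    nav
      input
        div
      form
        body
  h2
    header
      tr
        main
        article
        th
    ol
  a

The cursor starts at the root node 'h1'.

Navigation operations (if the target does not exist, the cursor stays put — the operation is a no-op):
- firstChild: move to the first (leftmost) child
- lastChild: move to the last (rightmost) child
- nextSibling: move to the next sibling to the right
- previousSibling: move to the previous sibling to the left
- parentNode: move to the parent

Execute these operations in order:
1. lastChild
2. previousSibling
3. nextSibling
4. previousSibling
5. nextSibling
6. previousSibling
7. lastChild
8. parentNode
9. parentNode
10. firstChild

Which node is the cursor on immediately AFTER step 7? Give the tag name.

Answer: ol

Derivation:
After 1 (lastChild): a
After 2 (previousSibling): h2
After 3 (nextSibling): a
After 4 (previousSibling): h2
After 5 (nextSibling): a
After 6 (previousSibling): h2
After 7 (lastChild): ol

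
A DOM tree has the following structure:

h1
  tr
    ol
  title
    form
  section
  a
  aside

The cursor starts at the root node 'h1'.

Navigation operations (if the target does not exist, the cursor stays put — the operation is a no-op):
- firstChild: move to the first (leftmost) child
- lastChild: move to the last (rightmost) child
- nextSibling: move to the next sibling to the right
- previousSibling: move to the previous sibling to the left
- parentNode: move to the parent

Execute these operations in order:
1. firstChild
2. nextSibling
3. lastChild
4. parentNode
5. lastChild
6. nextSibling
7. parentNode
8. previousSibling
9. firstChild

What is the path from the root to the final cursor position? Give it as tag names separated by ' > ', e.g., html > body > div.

After 1 (firstChild): tr
After 2 (nextSibling): title
After 3 (lastChild): form
After 4 (parentNode): title
After 5 (lastChild): form
After 6 (nextSibling): form (no-op, stayed)
After 7 (parentNode): title
After 8 (previousSibling): tr
After 9 (firstChild): ol

Answer: h1 > tr > ol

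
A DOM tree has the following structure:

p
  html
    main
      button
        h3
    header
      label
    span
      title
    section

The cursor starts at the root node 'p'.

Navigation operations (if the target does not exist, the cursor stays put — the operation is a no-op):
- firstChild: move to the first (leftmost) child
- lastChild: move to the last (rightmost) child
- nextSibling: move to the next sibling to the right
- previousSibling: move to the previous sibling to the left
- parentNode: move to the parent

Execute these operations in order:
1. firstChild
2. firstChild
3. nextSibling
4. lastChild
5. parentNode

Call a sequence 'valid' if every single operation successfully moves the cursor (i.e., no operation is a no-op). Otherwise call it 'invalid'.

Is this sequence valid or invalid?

Answer: valid

Derivation:
After 1 (firstChild): html
After 2 (firstChild): main
After 3 (nextSibling): header
After 4 (lastChild): label
After 5 (parentNode): header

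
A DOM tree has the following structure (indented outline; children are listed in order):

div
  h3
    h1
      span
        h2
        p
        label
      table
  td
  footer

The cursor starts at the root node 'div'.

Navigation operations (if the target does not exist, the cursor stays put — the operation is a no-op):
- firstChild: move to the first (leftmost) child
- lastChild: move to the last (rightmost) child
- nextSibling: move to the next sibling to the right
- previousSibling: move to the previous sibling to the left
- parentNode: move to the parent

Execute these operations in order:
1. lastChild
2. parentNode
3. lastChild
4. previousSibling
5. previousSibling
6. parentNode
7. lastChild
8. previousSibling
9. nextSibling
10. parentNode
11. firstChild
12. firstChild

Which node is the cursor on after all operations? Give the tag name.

After 1 (lastChild): footer
After 2 (parentNode): div
After 3 (lastChild): footer
After 4 (previousSibling): td
After 5 (previousSibling): h3
After 6 (parentNode): div
After 7 (lastChild): footer
After 8 (previousSibling): td
After 9 (nextSibling): footer
After 10 (parentNode): div
After 11 (firstChild): h3
After 12 (firstChild): h1

Answer: h1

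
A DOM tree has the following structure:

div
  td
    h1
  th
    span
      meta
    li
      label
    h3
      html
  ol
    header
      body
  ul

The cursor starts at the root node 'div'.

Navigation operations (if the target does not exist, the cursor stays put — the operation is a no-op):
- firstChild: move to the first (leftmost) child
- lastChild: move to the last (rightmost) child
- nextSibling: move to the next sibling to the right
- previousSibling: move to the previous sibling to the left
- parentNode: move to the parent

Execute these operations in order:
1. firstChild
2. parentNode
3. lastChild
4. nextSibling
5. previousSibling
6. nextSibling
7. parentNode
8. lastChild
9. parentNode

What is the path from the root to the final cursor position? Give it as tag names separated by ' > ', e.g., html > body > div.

Answer: div

Derivation:
After 1 (firstChild): td
After 2 (parentNode): div
After 3 (lastChild): ul
After 4 (nextSibling): ul (no-op, stayed)
After 5 (previousSibling): ol
After 6 (nextSibling): ul
After 7 (parentNode): div
After 8 (lastChild): ul
After 9 (parentNode): div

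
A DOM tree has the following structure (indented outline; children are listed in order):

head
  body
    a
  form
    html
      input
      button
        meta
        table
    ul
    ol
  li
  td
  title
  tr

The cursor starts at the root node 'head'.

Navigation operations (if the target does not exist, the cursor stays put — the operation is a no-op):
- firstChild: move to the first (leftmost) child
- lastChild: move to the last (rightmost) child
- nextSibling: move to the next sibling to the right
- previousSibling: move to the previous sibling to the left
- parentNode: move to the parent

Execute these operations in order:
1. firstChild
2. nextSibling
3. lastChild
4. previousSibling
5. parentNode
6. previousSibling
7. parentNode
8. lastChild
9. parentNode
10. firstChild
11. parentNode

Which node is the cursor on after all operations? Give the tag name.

Answer: head

Derivation:
After 1 (firstChild): body
After 2 (nextSibling): form
After 3 (lastChild): ol
After 4 (previousSibling): ul
After 5 (parentNode): form
After 6 (previousSibling): body
After 7 (parentNode): head
After 8 (lastChild): tr
After 9 (parentNode): head
After 10 (firstChild): body
After 11 (parentNode): head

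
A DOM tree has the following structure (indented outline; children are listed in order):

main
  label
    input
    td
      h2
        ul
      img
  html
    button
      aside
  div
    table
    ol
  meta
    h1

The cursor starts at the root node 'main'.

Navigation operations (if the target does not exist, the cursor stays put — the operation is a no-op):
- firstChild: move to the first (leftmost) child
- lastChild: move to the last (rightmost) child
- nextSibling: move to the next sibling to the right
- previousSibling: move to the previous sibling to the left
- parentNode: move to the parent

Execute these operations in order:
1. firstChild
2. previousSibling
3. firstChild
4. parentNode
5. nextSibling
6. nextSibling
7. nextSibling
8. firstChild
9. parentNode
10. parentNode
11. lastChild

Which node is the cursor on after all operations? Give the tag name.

Answer: meta

Derivation:
After 1 (firstChild): label
After 2 (previousSibling): label (no-op, stayed)
After 3 (firstChild): input
After 4 (parentNode): label
After 5 (nextSibling): html
After 6 (nextSibling): div
After 7 (nextSibling): meta
After 8 (firstChild): h1
After 9 (parentNode): meta
After 10 (parentNode): main
After 11 (lastChild): meta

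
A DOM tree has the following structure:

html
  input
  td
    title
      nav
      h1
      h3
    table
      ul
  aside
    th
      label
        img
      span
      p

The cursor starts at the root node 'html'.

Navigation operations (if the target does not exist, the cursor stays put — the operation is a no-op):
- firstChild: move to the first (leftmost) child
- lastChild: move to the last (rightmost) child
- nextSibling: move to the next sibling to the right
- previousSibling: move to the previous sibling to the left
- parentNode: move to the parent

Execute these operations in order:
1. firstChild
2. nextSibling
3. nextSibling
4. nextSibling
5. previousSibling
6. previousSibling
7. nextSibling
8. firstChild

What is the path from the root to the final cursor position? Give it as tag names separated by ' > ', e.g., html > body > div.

Answer: html > td > title

Derivation:
After 1 (firstChild): input
After 2 (nextSibling): td
After 3 (nextSibling): aside
After 4 (nextSibling): aside (no-op, stayed)
After 5 (previousSibling): td
After 6 (previousSibling): input
After 7 (nextSibling): td
After 8 (firstChild): title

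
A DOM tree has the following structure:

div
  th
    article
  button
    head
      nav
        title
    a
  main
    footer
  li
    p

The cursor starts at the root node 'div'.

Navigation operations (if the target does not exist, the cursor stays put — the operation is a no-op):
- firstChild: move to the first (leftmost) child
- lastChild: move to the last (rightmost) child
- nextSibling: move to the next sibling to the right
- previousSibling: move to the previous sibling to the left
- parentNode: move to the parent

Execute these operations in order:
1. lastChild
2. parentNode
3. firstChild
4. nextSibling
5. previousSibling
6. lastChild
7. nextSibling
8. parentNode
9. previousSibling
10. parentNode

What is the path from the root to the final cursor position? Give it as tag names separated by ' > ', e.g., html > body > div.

Answer: div

Derivation:
After 1 (lastChild): li
After 2 (parentNode): div
After 3 (firstChild): th
After 4 (nextSibling): button
After 5 (previousSibling): th
After 6 (lastChild): article
After 7 (nextSibling): article (no-op, stayed)
After 8 (parentNode): th
After 9 (previousSibling): th (no-op, stayed)
After 10 (parentNode): div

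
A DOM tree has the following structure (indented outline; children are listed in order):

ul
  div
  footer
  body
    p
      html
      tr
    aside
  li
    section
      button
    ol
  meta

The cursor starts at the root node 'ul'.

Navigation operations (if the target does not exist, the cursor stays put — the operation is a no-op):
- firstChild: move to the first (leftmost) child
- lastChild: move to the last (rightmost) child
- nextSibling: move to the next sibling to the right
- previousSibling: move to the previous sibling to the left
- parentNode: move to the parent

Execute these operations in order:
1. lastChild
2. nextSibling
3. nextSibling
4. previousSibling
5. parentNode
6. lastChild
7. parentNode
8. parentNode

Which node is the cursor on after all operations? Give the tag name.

After 1 (lastChild): meta
After 2 (nextSibling): meta (no-op, stayed)
After 3 (nextSibling): meta (no-op, stayed)
After 4 (previousSibling): li
After 5 (parentNode): ul
After 6 (lastChild): meta
After 7 (parentNode): ul
After 8 (parentNode): ul (no-op, stayed)

Answer: ul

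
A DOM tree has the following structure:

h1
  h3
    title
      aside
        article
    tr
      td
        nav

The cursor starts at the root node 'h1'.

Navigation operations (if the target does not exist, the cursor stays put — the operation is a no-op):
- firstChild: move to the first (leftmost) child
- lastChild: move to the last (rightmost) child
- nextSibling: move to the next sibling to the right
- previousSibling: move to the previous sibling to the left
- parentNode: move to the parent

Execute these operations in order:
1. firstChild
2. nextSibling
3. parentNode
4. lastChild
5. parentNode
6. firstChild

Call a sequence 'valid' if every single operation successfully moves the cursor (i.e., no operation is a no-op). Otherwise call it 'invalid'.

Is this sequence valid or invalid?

After 1 (firstChild): h3
After 2 (nextSibling): h3 (no-op, stayed)
After 3 (parentNode): h1
After 4 (lastChild): h3
After 5 (parentNode): h1
After 6 (firstChild): h3

Answer: invalid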